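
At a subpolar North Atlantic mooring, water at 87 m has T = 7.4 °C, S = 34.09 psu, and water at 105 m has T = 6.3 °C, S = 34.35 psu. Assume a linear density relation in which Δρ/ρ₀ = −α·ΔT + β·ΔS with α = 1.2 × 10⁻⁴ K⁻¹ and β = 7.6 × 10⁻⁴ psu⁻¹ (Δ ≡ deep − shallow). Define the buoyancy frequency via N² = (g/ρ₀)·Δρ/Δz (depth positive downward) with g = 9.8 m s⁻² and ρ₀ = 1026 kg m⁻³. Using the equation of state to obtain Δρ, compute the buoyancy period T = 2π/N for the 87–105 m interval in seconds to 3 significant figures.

469 s

ΔT = -1.1 K, ΔS = +0.26 psu (deep − shallow).
Δρ/ρ₀ = −αΔT + βΔS = 1.32 × 10⁻⁴ + 1.976 × 10⁻⁴ = 3.296 × 10⁻⁴, so Δρ ≈ 0.3382 kg m⁻³.
N² = (g/ρ₀)·Δρ/Δz = g·(Δρ/ρ₀)/Δz = 9.8 × 3.296 × 10⁻⁴ / 18 = 1.7945 × 10⁻⁴ s⁻².
N = √(1.7945 × 10⁻⁴) = 0.013396 rad s⁻¹ → T = 2π/N = 469.03 s ≈ 469 s.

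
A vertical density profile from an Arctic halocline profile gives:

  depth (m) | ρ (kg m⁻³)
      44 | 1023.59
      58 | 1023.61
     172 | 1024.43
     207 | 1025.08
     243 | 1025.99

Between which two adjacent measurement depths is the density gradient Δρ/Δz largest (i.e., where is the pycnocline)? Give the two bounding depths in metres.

Compute the density gradient over each adjacent pair:
  44–58 m: Δρ/Δz = 0.02/14 = 1.4 × 10⁻³ kg m⁻⁴
  58–172 m: Δρ/Δz = 0.82/114 = 7.2 × 10⁻³ kg m⁻⁴
  172–207 m: Δρ/Δz = 0.65/35 = 0.019 kg m⁻⁴
  207–243 m: Δρ/Δz = 0.91/36 = 0.025 kg m⁻⁴
The largest gradient is in the 207–243 m interval — the pycnocline.

207–243 m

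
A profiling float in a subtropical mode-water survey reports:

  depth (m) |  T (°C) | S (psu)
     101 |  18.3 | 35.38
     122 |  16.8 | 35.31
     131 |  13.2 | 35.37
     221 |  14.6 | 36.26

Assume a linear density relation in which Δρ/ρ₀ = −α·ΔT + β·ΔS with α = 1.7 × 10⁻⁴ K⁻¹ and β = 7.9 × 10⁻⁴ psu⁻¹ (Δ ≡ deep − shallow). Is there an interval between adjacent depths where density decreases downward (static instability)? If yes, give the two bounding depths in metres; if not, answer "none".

none

Evaluate Δρ/ρ₀ = −αΔT + βΔS across each adjacent pair:
  101–122 m: −αΔT+βΔS = −(1.7 × 10⁻⁴)(-1.5)+(7.9 × 10⁻⁴)(-0.07) = 2.0 × 10⁻⁴ → stable
  122–131 m: −αΔT+βΔS = −(1.7 × 10⁻⁴)(-3.6)+(7.9 × 10⁻⁴)(+0.06) = 6.6 × 10⁻⁴ → stable
  131–221 m: −αΔT+βΔS = −(1.7 × 10⁻⁴)(+1.4)+(7.9 × 10⁻⁴)(+0.89) = 4.7 × 10⁻⁴ → stable
Every interval has Δρ > 0: the column is stably stratified throughout.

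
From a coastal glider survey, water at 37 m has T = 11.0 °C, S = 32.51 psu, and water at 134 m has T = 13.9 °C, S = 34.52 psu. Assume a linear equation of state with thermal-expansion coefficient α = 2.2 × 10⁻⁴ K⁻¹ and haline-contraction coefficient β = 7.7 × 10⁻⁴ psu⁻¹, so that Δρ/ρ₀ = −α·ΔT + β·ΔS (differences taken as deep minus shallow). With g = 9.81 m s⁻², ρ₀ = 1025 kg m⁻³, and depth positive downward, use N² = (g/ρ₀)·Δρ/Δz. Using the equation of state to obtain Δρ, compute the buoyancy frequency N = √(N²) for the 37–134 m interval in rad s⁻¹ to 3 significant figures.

9.59 × 10⁻³ rad s⁻¹

ΔT = +2.9 K, ΔS = +2.01 psu (deep − shallow).
Δρ/ρ₀ = −αΔT + βΔS = -6.38 × 10⁻⁴ + 1.5477 × 10⁻³ = 9.097 × 10⁻⁴, so Δρ ≈ 0.9324 kg m⁻³.
N² = (g/ρ₀)·Δρ/Δz = g·(Δρ/ρ₀)/Δz = 9.81 × 9.097 × 10⁻⁴ / 97 = 9.2002 × 10⁻⁵ s⁻².
N = √(9.2002 × 10⁻⁵) = 9.5918 × 10⁻³ rad s⁻¹ ≈ 9.59 × 10⁻³ rad s⁻¹.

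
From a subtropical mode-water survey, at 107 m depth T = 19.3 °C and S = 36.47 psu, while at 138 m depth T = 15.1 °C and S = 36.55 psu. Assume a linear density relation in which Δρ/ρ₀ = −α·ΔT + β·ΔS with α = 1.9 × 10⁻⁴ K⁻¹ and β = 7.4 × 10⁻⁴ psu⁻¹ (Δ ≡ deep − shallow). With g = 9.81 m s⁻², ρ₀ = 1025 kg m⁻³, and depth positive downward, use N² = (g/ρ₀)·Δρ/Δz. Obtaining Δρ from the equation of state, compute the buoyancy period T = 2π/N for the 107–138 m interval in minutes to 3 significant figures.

ΔT = -4.2 K, ΔS = +0.08 psu (deep − shallow).
Δρ/ρ₀ = −αΔT + βΔS = 7.98 × 10⁻⁴ + 5.92 × 10⁻⁵ = 8.572 × 10⁻⁴, so Δρ ≈ 0.8786 kg m⁻³.
N² = (g/ρ₀)·Δρ/Δz = g·(Δρ/ρ₀)/Δz = 9.81 × 8.572 × 10⁻⁴ / 31 = 2.7126 × 10⁻⁴ s⁻².
N = √(2.7126 × 10⁻⁴) = 0.016470 rad s⁻¹ → T = 2π/N = 381.49 s = 6.3582 min ≈ 6.36 min.

6.36 min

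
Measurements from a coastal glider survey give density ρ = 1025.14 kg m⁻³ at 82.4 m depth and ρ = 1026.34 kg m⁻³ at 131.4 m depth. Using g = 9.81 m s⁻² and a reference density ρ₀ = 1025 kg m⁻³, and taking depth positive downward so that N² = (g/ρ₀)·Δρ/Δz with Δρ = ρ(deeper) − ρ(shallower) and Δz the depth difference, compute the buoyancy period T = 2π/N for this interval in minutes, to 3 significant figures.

6.84 min

Δρ = 1026.34 − 1025.14 = 1.20 kg m⁻³ over Δz = 131.4 − 82.4 = 49 m.
N² = (9.81/1025) × (1.20/49) = 2.3439 × 10⁻⁴ s⁻².
N = √(2.3439 × 10⁻⁴) = 0.015310 rad s⁻¹, so T = 2π/N = 410.40 s = 6.8400 min ≈ 6.84 min.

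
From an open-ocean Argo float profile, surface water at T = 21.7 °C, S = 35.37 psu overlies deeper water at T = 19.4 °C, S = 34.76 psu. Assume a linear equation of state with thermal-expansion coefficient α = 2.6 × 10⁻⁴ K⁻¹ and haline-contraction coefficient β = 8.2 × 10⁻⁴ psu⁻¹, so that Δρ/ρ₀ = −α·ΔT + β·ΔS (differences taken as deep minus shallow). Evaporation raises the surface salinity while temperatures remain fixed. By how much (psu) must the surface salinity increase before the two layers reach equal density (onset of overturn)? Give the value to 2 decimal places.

Neutral buoyancy requires −α(T_deep − T_surf) + β(S_deep − S_surf′) = 0.
S_surf′ = S_deep − (α/β)·ΔT = 34.76 − (2.6 × 10⁻⁴/8.2 × 10⁻⁴)·(-2.3) = 35.4893 psu.
Increase required: 35.4893 − 35.37 = 0.1193 psu.

0.12 psu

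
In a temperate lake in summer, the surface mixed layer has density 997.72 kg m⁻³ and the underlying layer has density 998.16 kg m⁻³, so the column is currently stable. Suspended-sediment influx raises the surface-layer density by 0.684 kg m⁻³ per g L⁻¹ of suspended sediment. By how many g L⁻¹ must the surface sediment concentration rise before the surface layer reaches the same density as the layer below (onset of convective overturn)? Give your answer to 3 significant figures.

0.643 g L⁻¹

Density deficit of the surface layer: 998.16 − 997.72 = 0.44 kg m⁻³.
Required change = 0.44 / 0.684 = 0.643 g L⁻¹.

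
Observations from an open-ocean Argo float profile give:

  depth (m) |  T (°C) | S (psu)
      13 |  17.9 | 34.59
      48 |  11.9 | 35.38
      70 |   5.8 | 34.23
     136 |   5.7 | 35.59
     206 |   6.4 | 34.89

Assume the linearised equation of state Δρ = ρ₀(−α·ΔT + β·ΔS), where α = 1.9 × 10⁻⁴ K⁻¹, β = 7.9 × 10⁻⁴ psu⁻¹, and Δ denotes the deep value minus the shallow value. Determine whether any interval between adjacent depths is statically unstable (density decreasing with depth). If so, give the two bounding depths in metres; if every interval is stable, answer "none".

136–206 m

Evaluate Δρ/ρ₀ = −αΔT + βΔS across each adjacent pair:
  13–48 m: −αΔT+βΔS = −(1.9 × 10⁻⁴)(-6.0)+(7.9 × 10⁻⁴)(+0.79) = 1.8 × 10⁻³ → stable
  48–70 m: −αΔT+βΔS = −(1.9 × 10⁻⁴)(-6.1)+(7.9 × 10⁻⁴)(-1.15) = 2.5 × 10⁻⁴ → stable
  70–136 m: −αΔT+βΔS = −(1.9 × 10⁻⁴)(-0.1)+(7.9 × 10⁻⁴)(+1.36) = 1.1 × 10⁻³ → stable
  136–206 m: −αΔT+βΔS = −(1.9 × 10⁻⁴)(+0.7)+(7.9 × 10⁻⁴)(-0.70) = -6.9 × 10⁻⁴ → UNSTABLE
The 136–206 m interval has Δρ < 0: lighter water underlies denser water.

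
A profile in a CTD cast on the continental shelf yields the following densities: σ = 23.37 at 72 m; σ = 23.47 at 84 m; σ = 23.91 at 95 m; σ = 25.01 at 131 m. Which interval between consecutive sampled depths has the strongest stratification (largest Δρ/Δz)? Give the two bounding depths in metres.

Compute the density gradient over each adjacent pair:
  72–84 m: Δρ/Δz = 0.10/12 = 8.3 × 10⁻³ kg m⁻⁴
  84–95 m: Δρ/Δz = 0.44/11 = 0.040 kg m⁻⁴
  95–131 m: Δρ/Δz = 1.10/36 = 0.031 kg m⁻⁴
The largest gradient is in the 84–95 m interval — the pycnocline.

84–95 m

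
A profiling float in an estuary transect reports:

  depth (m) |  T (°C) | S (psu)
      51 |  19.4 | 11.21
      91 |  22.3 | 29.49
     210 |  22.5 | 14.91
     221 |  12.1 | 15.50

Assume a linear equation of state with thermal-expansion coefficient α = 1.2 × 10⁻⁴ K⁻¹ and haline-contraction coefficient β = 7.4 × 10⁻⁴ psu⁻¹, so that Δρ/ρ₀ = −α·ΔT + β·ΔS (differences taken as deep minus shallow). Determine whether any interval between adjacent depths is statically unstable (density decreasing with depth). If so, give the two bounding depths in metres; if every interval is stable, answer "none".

Evaluate Δρ/ρ₀ = −αΔT + βΔS across each adjacent pair:
  51–91 m: −αΔT+βΔS = −(1.2 × 10⁻⁴)(+2.9)+(7.4 × 10⁻⁴)(+18.28) = 0.013 → stable
  91–210 m: −αΔT+βΔS = −(1.2 × 10⁻⁴)(+0.2)+(7.4 × 10⁻⁴)(-14.58) = -0.011 → UNSTABLE
  210–221 m: −αΔT+βΔS = −(1.2 × 10⁻⁴)(-10.4)+(7.4 × 10⁻⁴)(+0.59) = 1.7 × 10⁻³ → stable
The 91–210 m interval has Δρ < 0: lighter water underlies denser water.

91–210 m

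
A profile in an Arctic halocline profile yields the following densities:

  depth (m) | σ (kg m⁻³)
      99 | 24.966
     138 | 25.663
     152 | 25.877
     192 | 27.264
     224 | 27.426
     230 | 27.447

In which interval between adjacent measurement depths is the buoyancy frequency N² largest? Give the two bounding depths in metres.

Compute the density gradient over each adjacent pair:
  99–138 m: Δρ/Δz = 0.697/39 = 0.018 kg m⁻⁴
  138–152 m: Δρ/Δz = 0.214/14 = 0.015 kg m⁻⁴
  152–192 m: Δρ/Δz = 1.387/40 = 0.035 kg m⁻⁴
  192–224 m: Δρ/Δz = 0.162/32 = 5.1 × 10⁻³ kg m⁻⁴
  224–230 m: Δρ/Δz = 0.021/6 = 3.5 × 10⁻³ kg m⁻⁴
The largest gradient is in the 152–192 m interval — the pycnocline.

152–192 m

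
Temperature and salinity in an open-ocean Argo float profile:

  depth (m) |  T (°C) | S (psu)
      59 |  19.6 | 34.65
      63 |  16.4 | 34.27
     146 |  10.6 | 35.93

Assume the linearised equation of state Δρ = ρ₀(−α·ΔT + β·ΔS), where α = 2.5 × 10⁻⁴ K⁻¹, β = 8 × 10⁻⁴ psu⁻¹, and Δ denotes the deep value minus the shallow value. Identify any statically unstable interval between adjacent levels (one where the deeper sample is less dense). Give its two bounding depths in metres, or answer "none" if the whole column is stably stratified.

Evaluate Δρ/ρ₀ = −αΔT + βΔS across each adjacent pair:
  59–63 m: −αΔT+βΔS = −(2.5 × 10⁻⁴)(-3.2)+(8 × 10⁻⁴)(-0.38) = 5.0 × 10⁻⁴ → stable
  63–146 m: −αΔT+βΔS = −(2.5 × 10⁻⁴)(-5.8)+(8 × 10⁻⁴)(+1.66) = 2.8 × 10⁻³ → stable
Every interval has Δρ > 0: the column is stably stratified throughout.

none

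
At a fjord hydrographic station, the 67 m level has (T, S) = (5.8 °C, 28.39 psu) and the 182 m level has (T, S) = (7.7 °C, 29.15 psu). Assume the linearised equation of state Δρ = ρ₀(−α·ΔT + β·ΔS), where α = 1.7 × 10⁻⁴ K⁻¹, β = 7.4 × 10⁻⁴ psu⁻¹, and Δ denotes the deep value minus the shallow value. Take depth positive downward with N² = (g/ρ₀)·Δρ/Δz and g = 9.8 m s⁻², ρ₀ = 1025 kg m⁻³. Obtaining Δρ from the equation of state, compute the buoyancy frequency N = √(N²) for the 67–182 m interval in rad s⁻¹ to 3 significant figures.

4.52 × 10⁻³ rad s⁻¹

ΔT = +1.9 K, ΔS = +0.76 psu (deep − shallow).
Δρ/ρ₀ = −αΔT + βΔS = -3.23 × 10⁻⁴ + 5.624 × 10⁻⁴ = 2.394 × 10⁻⁴, so Δρ ≈ 0.2454 kg m⁻³.
N² = (g/ρ₀)·Δρ/Δz = g·(Δρ/ρ₀)/Δz = 9.8 × 2.394 × 10⁻⁴ / 115 = 2.0401 × 10⁻⁵ s⁻².
N = √(2.0401 × 10⁻⁵) = 4.5167 × 10⁻³ rad s⁻¹ ≈ 4.52 × 10⁻³ rad s⁻¹.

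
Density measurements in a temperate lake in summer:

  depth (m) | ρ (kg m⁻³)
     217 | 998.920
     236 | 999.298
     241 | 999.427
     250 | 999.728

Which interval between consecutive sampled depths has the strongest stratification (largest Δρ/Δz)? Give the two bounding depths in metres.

Compute the density gradient over each adjacent pair:
  217–236 m: Δρ/Δz = 0.378/19 = 0.020 kg m⁻⁴
  236–241 m: Δρ/Δz = 0.129/5 = 0.026 kg m⁻⁴
  241–250 m: Δρ/Δz = 0.301/9 = 0.033 kg m⁻⁴
The largest gradient is in the 241–250 m interval — the pycnocline.

241–250 m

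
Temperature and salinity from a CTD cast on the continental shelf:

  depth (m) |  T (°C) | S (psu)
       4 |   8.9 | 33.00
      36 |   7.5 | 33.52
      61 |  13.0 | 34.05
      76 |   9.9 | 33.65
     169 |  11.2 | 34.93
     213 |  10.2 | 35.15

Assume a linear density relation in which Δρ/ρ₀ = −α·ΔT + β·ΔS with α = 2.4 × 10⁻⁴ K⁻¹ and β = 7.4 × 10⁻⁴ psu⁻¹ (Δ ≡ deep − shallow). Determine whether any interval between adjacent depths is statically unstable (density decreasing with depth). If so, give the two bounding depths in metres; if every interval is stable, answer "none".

Evaluate Δρ/ρ₀ = −αΔT + βΔS across each adjacent pair:
  4–36 m: −αΔT+βΔS = −(2.4 × 10⁻⁴)(-1.4)+(7.4 × 10⁻⁴)(+0.52) = 7.2 × 10⁻⁴ → stable
  36–61 m: −αΔT+βΔS = −(2.4 × 10⁻⁴)(+5.5)+(7.4 × 10⁻⁴)(+0.53) = -9.3 × 10⁻⁴ → UNSTABLE
  61–76 m: −αΔT+βΔS = −(2.4 × 10⁻⁴)(-3.1)+(7.4 × 10⁻⁴)(-0.40) = 4.5 × 10⁻⁴ → stable
  76–169 m: −αΔT+βΔS = −(2.4 × 10⁻⁴)(+1.3)+(7.4 × 10⁻⁴)(+1.28) = 6.4 × 10⁻⁴ → stable
  169–213 m: −αΔT+βΔS = −(2.4 × 10⁻⁴)(-1.0)+(7.4 × 10⁻⁴)(+0.22) = 4.0 × 10⁻⁴ → stable
The 36–61 m interval has Δρ < 0: lighter water underlies denser water.

36–61 m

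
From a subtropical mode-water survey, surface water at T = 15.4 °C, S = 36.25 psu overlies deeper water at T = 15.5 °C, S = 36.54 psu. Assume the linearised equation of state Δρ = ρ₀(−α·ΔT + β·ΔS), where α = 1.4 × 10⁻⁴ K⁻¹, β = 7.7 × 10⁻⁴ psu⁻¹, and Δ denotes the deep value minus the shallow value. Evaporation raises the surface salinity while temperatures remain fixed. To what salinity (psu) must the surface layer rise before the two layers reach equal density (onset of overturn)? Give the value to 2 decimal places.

Neutral buoyancy requires −α(T_deep − T_surf) + β(S_deep − S_surf′) = 0.
S_surf′ = S_deep − (α/β)·ΔT = 36.54 − (1.4 × 10⁻⁴/7.7 × 10⁻⁴)·(+0.1) = 36.5218 psu.
Increase required: 36.5218 − 36.25 = 0.2718 psu.

36.52 psu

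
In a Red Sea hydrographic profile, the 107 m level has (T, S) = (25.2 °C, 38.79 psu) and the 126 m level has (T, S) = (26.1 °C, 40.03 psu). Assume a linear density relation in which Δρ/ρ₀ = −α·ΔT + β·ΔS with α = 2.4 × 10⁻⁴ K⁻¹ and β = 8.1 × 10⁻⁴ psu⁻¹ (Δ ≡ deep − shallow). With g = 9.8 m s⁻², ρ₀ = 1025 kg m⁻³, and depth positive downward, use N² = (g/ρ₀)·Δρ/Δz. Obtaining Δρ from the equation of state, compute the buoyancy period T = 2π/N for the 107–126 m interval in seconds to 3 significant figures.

ΔT = +0.9 K, ΔS = +1.24 psu (deep − shallow).
Δρ/ρ₀ = −αΔT + βΔS = -2.16 × 10⁻⁴ + 1.0044 × 10⁻³ = 7.884 × 10⁻⁴, so Δρ ≈ 0.8081 kg m⁻³.
N² = (g/ρ₀)·Δρ/Δz = g·(Δρ/ρ₀)/Δz = 9.8 × 7.884 × 10⁻⁴ / 19 = 4.0665 × 10⁻⁴ s⁻².
N = √(4.0665 × 10⁻⁴) = 0.020166 rad s⁻¹ → T = 2π/N = 311.57 s ≈ 312 s.

312 s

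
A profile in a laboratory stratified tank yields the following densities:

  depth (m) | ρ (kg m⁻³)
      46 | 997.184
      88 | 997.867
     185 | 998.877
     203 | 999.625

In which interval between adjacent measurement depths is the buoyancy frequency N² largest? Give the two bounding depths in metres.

Compute the density gradient over each adjacent pair:
  46–88 m: Δρ/Δz = 0.683/42 = 0.016 kg m⁻⁴
  88–185 m: Δρ/Δz = 1.010/97 = 0.010 kg m⁻⁴
  185–203 m: Δρ/Δz = 0.748/18 = 0.042 kg m⁻⁴
The largest gradient is in the 185–203 m interval — the pycnocline.

185–203 m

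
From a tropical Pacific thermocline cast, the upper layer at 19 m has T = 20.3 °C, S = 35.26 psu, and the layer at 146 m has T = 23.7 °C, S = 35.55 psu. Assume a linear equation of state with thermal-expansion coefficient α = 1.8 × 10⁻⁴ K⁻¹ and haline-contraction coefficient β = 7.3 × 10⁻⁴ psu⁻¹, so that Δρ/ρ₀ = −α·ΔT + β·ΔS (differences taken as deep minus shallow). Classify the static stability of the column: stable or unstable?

unstable

ΔT = 23.7 − 20.3 = +3.4 K and ΔS = 35.55 − 35.26 = +0.29 psu (deep − shallow).
−αΔT = -6.12 × 10⁻⁴; βΔS = 2.117 × 10⁻⁴; sum Δρ/ρ₀ = -4.003 × 10⁻⁴.
Δρ/ρ₀ < 0, so Δρ < 0: deeper water is lighter → statically unstable; the column would overturn.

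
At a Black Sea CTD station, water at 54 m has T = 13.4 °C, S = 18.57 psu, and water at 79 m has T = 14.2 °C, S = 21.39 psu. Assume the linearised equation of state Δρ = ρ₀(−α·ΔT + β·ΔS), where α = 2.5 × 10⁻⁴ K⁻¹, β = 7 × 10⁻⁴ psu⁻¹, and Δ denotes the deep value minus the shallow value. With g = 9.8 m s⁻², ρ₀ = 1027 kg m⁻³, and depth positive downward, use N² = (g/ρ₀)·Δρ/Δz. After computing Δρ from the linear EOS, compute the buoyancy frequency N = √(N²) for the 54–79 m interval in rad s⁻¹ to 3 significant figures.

0.0264 rad s⁻¹

ΔT = +0.8 K, ΔS = +2.82 psu (deep − shallow).
Δρ/ρ₀ = −αΔT + βΔS = -2.00 × 10⁻⁴ + 1.974 × 10⁻³ = 1.774 × 10⁻³, so Δρ ≈ 1.822 kg m⁻³.
N² = (g/ρ₀)·Δρ/Δz = g·(Δρ/ρ₀)/Δz = 9.8 × 1.774 × 10⁻³ / 25 = 6.9541 × 10⁻⁴ s⁻².
N = √(6.9541 × 10⁻⁴) = 0.026371 rad s⁻¹ ≈ 0.0264 rad s⁻¹.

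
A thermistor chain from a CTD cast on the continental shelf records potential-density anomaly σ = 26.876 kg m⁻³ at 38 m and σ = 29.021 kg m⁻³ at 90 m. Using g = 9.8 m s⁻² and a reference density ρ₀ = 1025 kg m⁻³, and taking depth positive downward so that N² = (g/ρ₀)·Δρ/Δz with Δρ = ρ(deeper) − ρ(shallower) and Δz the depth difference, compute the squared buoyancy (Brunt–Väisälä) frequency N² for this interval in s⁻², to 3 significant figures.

3.94 × 10⁻⁴ s⁻²

Δρ = 1029.021 − 1026.876 = 2.145 kg m⁻³ over Δz = 90 − 38 = 52 m.
N² = (9.8/1025) × (2.145/52) = 3.9439 × 10⁻⁴ s⁻² ≈ 3.94 × 10⁻⁴ s⁻².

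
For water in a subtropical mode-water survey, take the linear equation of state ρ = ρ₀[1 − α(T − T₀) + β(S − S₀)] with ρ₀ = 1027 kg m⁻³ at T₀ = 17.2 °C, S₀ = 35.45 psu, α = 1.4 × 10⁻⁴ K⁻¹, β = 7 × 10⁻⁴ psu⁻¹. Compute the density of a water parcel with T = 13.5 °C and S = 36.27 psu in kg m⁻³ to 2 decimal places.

T − T₀ = -3.7 K, S − S₀ = +0.82 psu.
Bracket = 1 − α·(-3.7) + β·(+0.82) = 1 + (1.092 × 10⁻³) = 1.0010920.
ρ = 1027 × 1.0010920 = 1028.12 kg m⁻³.

1028.12 kg m⁻³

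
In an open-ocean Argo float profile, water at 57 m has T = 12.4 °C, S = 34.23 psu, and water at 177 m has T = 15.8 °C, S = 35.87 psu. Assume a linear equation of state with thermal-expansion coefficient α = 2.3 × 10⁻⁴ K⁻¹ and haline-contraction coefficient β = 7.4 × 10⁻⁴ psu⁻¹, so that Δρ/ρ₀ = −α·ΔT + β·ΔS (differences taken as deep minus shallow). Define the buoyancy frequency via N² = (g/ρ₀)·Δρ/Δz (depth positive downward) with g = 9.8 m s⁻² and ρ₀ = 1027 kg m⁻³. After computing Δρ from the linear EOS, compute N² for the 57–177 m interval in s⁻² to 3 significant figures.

3.52 × 10⁻⁵ s⁻²

ΔT = +3.4 K, ΔS = +1.64 psu (deep − shallow).
Δρ/ρ₀ = −αΔT + βΔS = -7.82 × 10⁻⁴ + 1.2136 × 10⁻³ = 4.316 × 10⁻⁴, so Δρ ≈ 0.4433 kg m⁻³.
N² = (g/ρ₀)·Δρ/Δz = g·(Δρ/ρ₀)/Δz = 9.8 × 4.316 × 10⁻⁴ / 120 = 3.5247 × 10⁻⁵ s⁻² ≈ 3.52 × 10⁻⁵ s⁻².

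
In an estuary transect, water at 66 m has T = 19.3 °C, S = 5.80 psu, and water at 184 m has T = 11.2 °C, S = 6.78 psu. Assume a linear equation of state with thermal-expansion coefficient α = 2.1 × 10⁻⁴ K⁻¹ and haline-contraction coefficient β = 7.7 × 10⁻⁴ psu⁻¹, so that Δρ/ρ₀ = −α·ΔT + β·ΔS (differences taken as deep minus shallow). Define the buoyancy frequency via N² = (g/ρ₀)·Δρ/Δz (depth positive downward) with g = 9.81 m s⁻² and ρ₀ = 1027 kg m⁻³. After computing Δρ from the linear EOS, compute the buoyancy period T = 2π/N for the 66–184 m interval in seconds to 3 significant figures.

440 s

ΔT = -8.1 K, ΔS = +0.98 psu (deep − shallow).
Δρ/ρ₀ = −αΔT + βΔS = 1.701 × 10⁻³ + 7.546 × 10⁻⁴ = 2.4556 × 10⁻³, so Δρ ≈ 2.522 kg m⁻³.
N² = (g/ρ₀)·Δρ/Δz = g·(Δρ/ρ₀)/Δz = 9.81 × 2.4556 × 10⁻³ / 118 = 2.0415 × 10⁻⁴ s⁻².
N = √(2.0415 × 10⁻⁴) = 0.014288 rad s⁻¹ → T = 2π/N = 439.75 s ≈ 440 s.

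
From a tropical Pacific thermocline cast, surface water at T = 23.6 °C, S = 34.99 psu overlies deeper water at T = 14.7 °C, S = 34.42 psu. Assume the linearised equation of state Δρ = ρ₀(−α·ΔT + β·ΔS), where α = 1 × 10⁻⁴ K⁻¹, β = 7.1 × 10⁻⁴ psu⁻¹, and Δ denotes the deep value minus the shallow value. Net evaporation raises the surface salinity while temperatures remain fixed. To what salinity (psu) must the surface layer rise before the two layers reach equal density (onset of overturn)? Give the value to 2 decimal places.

35.67 psu

Neutral buoyancy requires −α(T_deep − T_surf) + β(S_deep − S_surf′) = 0.
S_surf′ = S_deep − (α/β)·ΔT = 34.42 − (1 × 10⁻⁴/7.1 × 10⁻⁴)·(-8.9) = 35.6735 psu.
Increase required: 35.6735 − 34.99 = 0.6835 psu.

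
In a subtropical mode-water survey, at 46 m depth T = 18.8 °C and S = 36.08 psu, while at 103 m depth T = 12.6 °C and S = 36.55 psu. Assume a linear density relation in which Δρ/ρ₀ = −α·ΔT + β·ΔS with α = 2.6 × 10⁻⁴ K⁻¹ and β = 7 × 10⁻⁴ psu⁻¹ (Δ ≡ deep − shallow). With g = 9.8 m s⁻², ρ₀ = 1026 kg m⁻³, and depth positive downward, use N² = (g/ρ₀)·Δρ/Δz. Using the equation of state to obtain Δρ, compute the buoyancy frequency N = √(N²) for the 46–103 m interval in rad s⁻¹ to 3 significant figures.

0.0183 rad s⁻¹

ΔT = -6.2 K, ΔS = +0.47 psu (deep − shallow).
Δρ/ρ₀ = −αΔT + βΔS = 1.612 × 10⁻³ + 3.29 × 10⁻⁴ = 1.941 × 10⁻³, so Δρ ≈ 1.991 kg m⁻³.
N² = (g/ρ₀)·Δρ/Δz = g·(Δρ/ρ₀)/Δz = 9.8 × 1.941 × 10⁻³ / 57 = 3.3372 × 10⁻⁴ s⁻².
N = √(3.3372 × 10⁻⁴) = 0.018268 rad s⁻¹ ≈ 0.0183 rad s⁻¹.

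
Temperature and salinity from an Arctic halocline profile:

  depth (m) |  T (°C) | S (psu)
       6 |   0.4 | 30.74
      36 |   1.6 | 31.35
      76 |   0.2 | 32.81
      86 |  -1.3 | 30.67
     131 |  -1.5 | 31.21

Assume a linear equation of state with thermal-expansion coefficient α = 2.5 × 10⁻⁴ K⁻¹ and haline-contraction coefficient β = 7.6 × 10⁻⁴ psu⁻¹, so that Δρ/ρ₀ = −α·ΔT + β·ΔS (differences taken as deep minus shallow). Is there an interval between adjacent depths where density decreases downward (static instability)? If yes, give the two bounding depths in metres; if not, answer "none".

76–86 m

Evaluate Δρ/ρ₀ = −αΔT + βΔS across each adjacent pair:
  6–36 m: −αΔT+βΔS = −(2.5 × 10⁻⁴)(+1.2)+(7.6 × 10⁻⁴)(+0.61) = 1.6 × 10⁻⁴ → stable
  36–76 m: −αΔT+βΔS = −(2.5 × 10⁻⁴)(-1.4)+(7.6 × 10⁻⁴)(+1.46) = 1.5 × 10⁻³ → stable
  76–86 m: −αΔT+βΔS = −(2.5 × 10⁻⁴)(-1.5)+(7.6 × 10⁻⁴)(-2.14) = -1.3 × 10⁻³ → UNSTABLE
  86–131 m: −αΔT+βΔS = −(2.5 × 10⁻⁴)(-0.2)+(7.6 × 10⁻⁴)(+0.54) = 4.6 × 10⁻⁴ → stable
The 76–86 m interval has Δρ < 0: lighter water underlies denser water.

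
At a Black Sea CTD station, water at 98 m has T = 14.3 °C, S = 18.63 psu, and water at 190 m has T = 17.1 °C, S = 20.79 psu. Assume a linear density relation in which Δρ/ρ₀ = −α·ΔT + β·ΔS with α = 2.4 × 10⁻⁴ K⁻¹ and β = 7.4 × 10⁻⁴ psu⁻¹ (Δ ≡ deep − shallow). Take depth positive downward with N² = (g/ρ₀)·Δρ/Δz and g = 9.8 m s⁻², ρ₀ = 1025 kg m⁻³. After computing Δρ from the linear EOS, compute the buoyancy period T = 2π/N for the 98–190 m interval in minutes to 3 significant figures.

ΔT = +2.8 K, ΔS = +2.16 psu (deep − shallow).
Δρ/ρ₀ = −αΔT + βΔS = -6.72 × 10⁻⁴ + 1.5984 × 10⁻³ = 9.264 × 10⁻⁴, so Δρ ≈ 0.9496 kg m⁻³.
N² = (g/ρ₀)·Δρ/Δz = g·(Δρ/ρ₀)/Δz = 9.8 × 9.264 × 10⁻⁴ / 92 = 9.8682 × 10⁻⁵ s⁻².
N = √(9.8682 × 10⁻⁵) = 9.9339 × 10⁻³ rad s⁻¹ → T = 2π/N = 632.50 s = 10.542 min ≈ 10.5 min.

10.5 min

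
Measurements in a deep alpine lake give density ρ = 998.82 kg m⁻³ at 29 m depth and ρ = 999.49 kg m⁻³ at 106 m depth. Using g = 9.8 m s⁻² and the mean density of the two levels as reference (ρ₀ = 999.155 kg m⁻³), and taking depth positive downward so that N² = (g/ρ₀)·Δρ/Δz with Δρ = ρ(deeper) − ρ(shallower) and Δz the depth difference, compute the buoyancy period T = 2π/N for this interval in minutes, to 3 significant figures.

Δρ = 999.49 − 998.82 = 0.67 kg m⁻³ over Δz = 106 − 29 = 77 m.
N² = (9.8/999.155) × (0.67/77) = 8.5345 × 10⁻⁵ s⁻².
N = √(8.5345 × 10⁻⁵) = 9.2382 × 10⁻³ rad s⁻¹, so T = 2π/N = 680.13 s = 11.335 min ≈ 11.3 min.

11.3 min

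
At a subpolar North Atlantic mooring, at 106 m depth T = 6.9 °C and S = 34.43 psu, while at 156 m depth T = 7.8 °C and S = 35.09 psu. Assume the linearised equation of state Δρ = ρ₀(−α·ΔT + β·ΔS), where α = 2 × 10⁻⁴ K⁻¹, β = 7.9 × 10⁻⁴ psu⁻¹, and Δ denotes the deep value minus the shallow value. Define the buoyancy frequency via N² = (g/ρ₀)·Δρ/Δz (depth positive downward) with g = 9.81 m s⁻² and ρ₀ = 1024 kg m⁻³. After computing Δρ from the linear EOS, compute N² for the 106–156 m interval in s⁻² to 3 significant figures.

6.70 × 10⁻⁵ s⁻²

ΔT = +0.9 K, ΔS = +0.66 psu (deep − shallow).
Δρ/ρ₀ = −αΔT + βΔS = -1.80 × 10⁻⁴ + 5.214 × 10⁻⁴ = 3.414 × 10⁻⁴, so Δρ ≈ 0.3496 kg m⁻³.
N² = (g/ρ₀)·Δρ/Δz = g·(Δρ/ρ₀)/Δz = 9.81 × 3.414 × 10⁻⁴ / 50 = 6.6983 × 10⁻⁵ s⁻² ≈ 6.70 × 10⁻⁵ s⁻².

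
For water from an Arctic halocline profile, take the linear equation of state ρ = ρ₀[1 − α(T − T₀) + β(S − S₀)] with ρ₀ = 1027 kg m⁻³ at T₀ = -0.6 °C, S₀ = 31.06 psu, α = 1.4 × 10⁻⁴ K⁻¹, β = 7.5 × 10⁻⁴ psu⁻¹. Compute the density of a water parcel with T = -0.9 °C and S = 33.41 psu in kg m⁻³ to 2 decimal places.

T − T₀ = -0.3 K, S − S₀ = +2.35 psu.
Bracket = 1 − α·(-0.3) + β·(+2.35) = 1 + (1.8045 × 10⁻³) = 1.0018045.
ρ = 1027 × 1.0018045 = 1028.85 kg m⁻³.

1028.85 kg m⁻³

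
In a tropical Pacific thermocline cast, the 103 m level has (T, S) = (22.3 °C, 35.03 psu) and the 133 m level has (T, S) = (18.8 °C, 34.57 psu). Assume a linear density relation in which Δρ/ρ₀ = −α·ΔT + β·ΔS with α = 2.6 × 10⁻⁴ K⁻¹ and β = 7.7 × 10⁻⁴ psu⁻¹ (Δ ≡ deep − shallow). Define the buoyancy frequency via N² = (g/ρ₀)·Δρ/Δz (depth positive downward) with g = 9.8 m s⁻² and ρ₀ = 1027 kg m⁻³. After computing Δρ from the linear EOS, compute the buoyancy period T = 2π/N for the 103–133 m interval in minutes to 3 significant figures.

ΔT = -3.5 K, ΔS = -0.46 psu (deep − shallow).
Δρ/ρ₀ = −αΔT + βΔS = 9.10 × 10⁻⁴ − 3.542 × 10⁻⁴ = 5.558 × 10⁻⁴, so Δρ ≈ 0.5708 kg m⁻³.
N² = (g/ρ₀)·Δρ/Δz = g·(Δρ/ρ₀)/Δz = 9.8 × 5.558 × 10⁻⁴ / 30 = 1.8156 × 10⁻⁴ s⁻².
N = √(1.8156 × 10⁻⁴) = 0.013474 rad s⁻¹ → T = 2π/N = 466.32 s = 7.7720 min ≈ 7.77 min.

7.77 min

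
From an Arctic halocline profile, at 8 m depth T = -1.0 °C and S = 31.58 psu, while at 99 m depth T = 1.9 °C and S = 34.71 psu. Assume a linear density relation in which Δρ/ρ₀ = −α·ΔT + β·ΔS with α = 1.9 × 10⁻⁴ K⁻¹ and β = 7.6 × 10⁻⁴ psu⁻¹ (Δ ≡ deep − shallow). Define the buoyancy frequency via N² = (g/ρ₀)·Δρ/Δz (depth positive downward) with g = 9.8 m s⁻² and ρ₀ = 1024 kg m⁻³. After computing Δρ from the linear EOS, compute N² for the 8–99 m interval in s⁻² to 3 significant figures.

ΔT = +2.9 K, ΔS = +3.13 psu (deep − shallow).
Δρ/ρ₀ = −αΔT + βΔS = -5.51 × 10⁻⁴ + 2.3788 × 10⁻³ = 1.8278 × 10⁻³, so Δρ ≈ 1.872 kg m⁻³.
N² = (g/ρ₀)·Δρ/Δz = g·(Δρ/ρ₀)/Δz = 9.8 × 1.8278 × 10⁻³ / 91 = 1.9684 × 10⁻⁴ s⁻² ≈ 1.97 × 10⁻⁴ s⁻².

1.97 × 10⁻⁴ s⁻²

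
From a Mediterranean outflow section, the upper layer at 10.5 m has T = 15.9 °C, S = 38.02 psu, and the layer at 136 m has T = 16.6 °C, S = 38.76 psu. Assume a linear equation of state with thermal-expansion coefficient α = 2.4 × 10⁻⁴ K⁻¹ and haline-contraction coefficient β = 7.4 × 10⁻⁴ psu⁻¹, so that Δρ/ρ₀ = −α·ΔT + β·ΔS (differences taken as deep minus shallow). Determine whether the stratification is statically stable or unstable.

ΔT = 16.6 − 15.9 = +0.7 K and ΔS = 38.76 − 38.02 = +0.74 psu (deep − shallow).
−αΔT = -1.68 × 10⁻⁴; βΔS = 5.476 × 10⁻⁴; sum Δρ/ρ₀ = 3.796 × 10⁻⁴.
Δρ/ρ₀ > 0, so Δρ > 0: deeper water is denser → statically stable.

stable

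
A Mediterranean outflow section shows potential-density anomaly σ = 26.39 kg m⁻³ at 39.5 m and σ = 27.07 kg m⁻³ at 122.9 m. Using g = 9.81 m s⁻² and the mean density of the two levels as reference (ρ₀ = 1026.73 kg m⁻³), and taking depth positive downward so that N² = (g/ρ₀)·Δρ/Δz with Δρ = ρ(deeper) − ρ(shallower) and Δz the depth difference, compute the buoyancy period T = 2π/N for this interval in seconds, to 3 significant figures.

Δρ = 1027.07 − 1026.39 = 0.68 kg m⁻³ over Δz = 122.9 − 39.5 = 83.4 m.
N² = (9.81/1026.73) × (0.68/83.4) = 7.7903 × 10⁻⁵ s⁻².
N = √(7.7903 × 10⁻⁵) = 8.8263 × 10⁻³ rad s⁻¹, so T = 2π/N = 711.87 s ≈ 712 s.

712 s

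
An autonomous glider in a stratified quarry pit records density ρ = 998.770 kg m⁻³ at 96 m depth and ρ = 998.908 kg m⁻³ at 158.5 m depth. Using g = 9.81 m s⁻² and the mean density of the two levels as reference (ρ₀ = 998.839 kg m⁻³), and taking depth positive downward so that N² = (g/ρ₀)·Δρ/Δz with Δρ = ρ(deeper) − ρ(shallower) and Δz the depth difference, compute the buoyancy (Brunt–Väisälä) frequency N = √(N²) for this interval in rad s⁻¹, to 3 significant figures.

Δρ = 998.908 − 998.770 = 0.138 kg m⁻³ over Δz = 158.5 − 96 = 62.5 m.
N² = (9.81/998.839) × (0.138/62.5) = 2.1686 × 10⁻⁵ s⁻².
N = √(2.1686 × 10⁻⁵) = 4.6568 × 10⁻³ rad s⁻¹ ≈ 4.66 × 10⁻³ rad s⁻¹.

4.66 × 10⁻³ rad s⁻¹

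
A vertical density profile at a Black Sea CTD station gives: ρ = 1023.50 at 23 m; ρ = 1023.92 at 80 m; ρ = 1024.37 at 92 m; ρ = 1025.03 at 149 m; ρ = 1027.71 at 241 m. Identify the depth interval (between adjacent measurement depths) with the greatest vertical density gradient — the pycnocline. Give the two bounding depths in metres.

80–92 m

Compute the density gradient over each adjacent pair:
  23–80 m: Δρ/Δz = 0.42/57 = 7.4 × 10⁻³ kg m⁻⁴
  80–92 m: Δρ/Δz = 0.45/12 = 0.037 kg m⁻⁴
  92–149 m: Δρ/Δz = 0.66/57 = 0.012 kg m⁻⁴
  149–241 m: Δρ/Δz = 2.68/92 = 0.029 kg m⁻⁴
The largest gradient is in the 80–92 m interval — the pycnocline.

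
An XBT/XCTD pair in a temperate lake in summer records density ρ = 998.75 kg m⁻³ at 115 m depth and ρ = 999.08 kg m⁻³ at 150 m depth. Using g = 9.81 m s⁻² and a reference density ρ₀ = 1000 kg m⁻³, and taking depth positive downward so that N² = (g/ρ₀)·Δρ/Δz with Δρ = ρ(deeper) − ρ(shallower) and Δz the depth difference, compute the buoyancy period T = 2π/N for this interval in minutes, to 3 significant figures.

10.9 min

Δρ = 999.08 − 998.75 = 0.33 kg m⁻³ over Δz = 150 − 115 = 35 m.
N² = (9.81/1000) × (0.33/35) = 9.2494 × 10⁻⁵ s⁻².
N = √(9.2494 × 10⁻⁵) = 9.6174 × 10⁻³ rad s⁻¹, so T = 2π/N = 653.31 s = 10.888 min ≈ 10.9 min.
Since Δρ > 0 the layer is stably stratified.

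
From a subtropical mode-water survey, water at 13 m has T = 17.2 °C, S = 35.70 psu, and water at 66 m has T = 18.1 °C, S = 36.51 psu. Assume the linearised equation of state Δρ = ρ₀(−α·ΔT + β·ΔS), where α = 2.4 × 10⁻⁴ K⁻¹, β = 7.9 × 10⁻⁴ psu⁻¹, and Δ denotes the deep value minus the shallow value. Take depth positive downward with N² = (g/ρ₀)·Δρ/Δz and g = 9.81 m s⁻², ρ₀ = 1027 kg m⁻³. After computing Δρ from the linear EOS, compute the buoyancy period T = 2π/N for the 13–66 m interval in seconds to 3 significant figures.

ΔT = +0.9 K, ΔS = +0.81 psu (deep − shallow).
Δρ/ρ₀ = −αΔT + βΔS = -2.16 × 10⁻⁴ + 6.399 × 10⁻⁴ = 4.239 × 10⁻⁴, so Δρ ≈ 0.4353 kg m⁻³.
N² = (g/ρ₀)·Δρ/Δz = g·(Δρ/ρ₀)/Δz = 9.81 × 4.239 × 10⁻⁴ / 53 = 7.8461 × 10⁻⁵ s⁻².
N = √(7.8461 × 10⁻⁵) = 8.8578 × 10⁻³ rad s⁻¹ → T = 2π/N = 709.34 s ≈ 709 s.

709 s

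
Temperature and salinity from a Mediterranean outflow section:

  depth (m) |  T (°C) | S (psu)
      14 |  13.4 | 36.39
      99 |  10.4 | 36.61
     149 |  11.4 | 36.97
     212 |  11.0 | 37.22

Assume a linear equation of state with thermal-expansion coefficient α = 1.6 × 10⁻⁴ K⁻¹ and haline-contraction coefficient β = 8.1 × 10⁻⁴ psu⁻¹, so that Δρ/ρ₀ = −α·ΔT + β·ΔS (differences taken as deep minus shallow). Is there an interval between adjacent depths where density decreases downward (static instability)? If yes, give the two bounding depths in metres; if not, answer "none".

Evaluate Δρ/ρ₀ = −αΔT + βΔS across each adjacent pair:
  14–99 m: −αΔT+βΔS = −(1.6 × 10⁻⁴)(-3.0)+(8.1 × 10⁻⁴)(+0.22) = 6.6 × 10⁻⁴ → stable
  99–149 m: −αΔT+βΔS = −(1.6 × 10⁻⁴)(+1.0)+(8.1 × 10⁻⁴)(+0.36) = 1.3 × 10⁻⁴ → stable
  149–212 m: −αΔT+βΔS = −(1.6 × 10⁻⁴)(-0.4)+(8.1 × 10⁻⁴)(+0.25) = 2.7 × 10⁻⁴ → stable
Every interval has Δρ > 0: the column is stably stratified throughout.

none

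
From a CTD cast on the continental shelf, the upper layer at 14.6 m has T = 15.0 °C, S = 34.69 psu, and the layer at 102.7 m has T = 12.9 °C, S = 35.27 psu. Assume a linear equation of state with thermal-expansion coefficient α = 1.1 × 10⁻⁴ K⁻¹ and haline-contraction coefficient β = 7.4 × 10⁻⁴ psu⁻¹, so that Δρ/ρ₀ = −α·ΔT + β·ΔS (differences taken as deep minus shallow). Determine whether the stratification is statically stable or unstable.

ΔT = 12.9 − 15.0 = -2.1 K and ΔS = 35.27 − 34.69 = +0.58 psu (deep − shallow).
−αΔT = 2.31 × 10⁻⁴; βΔS = 4.292 × 10⁻⁴; sum Δρ/ρ₀ = 6.602 × 10⁻⁴.
Δρ/ρ₀ > 0, so Δρ > 0: deeper water is denser → statically stable.

stable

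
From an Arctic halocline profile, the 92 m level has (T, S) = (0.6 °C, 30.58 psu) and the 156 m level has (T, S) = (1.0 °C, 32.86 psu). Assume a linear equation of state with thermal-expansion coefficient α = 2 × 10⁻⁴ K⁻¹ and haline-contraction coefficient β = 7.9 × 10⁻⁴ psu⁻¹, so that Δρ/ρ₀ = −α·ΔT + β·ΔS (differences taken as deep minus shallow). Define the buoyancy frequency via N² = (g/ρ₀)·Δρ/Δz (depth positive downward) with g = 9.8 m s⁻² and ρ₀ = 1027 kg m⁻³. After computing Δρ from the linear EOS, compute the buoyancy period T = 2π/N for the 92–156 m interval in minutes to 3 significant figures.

ΔT = +0.4 K, ΔS = +2.28 psu (deep − shallow).
Δρ/ρ₀ = −αΔT + βΔS = -8.00 × 10⁻⁵ + 1.8012 × 10⁻³ = 1.7212 × 10⁻³, so Δρ ≈ 1.768 kg m⁻³.
N² = (g/ρ₀)·Δρ/Δz = g·(Δρ/ρ₀)/Δz = 9.8 × 1.7212 × 10⁻³ / 64 = 2.6356 × 10⁻⁴ s⁻².
N = √(2.6356 × 10⁻⁴) = 0.016235 rad s⁻¹ → T = 2π/N = 387.01 s = 6.4502 min ≈ 6.45 min.

6.45 min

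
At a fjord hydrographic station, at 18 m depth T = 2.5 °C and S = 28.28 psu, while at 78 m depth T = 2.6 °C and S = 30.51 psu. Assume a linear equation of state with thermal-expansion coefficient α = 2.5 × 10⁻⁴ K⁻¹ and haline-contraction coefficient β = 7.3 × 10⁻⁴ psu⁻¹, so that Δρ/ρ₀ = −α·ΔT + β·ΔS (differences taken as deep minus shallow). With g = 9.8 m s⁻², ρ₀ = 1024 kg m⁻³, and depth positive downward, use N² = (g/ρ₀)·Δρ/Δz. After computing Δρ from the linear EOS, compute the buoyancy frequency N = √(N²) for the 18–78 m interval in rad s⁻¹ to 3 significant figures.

0.0162 rad s⁻¹

ΔT = +0.1 K, ΔS = +2.23 psu (deep − shallow).
Δρ/ρ₀ = −αΔT + βΔS = -2.50 × 10⁻⁵ + 1.6279 × 10⁻³ = 1.6029 × 10⁻³, so Δρ ≈ 1.641 kg m⁻³.
N² = (g/ρ₀)·Δρ/Δz = g·(Δρ/ρ₀)/Δz = 9.8 × 1.6029 × 10⁻³ / 60 = 2.6181 × 10⁻⁴ s⁻².
N = √(2.6181 × 10⁻⁴) = 0.016181 rad s⁻¹ ≈ 0.0162 rad s⁻¹.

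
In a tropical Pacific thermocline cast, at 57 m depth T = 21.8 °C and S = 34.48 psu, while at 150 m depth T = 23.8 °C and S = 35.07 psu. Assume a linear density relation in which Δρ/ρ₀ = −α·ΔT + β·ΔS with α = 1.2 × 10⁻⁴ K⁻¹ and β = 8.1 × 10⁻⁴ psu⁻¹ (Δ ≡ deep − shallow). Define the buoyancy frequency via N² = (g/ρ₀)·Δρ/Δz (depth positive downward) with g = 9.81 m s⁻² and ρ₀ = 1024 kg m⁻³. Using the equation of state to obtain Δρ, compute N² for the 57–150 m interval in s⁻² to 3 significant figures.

ΔT = +2.0 K, ΔS = +0.59 psu (deep − shallow).
Δρ/ρ₀ = −αΔT + βΔS = -2.40 × 10⁻⁴ + 4.779 × 10⁻⁴ = 2.379 × 10⁻⁴, so Δρ ≈ 0.2436 kg m⁻³.
N² = (g/ρ₀)·Δρ/Δz = g·(Δρ/ρ₀)/Δz = 9.81 × 2.379 × 10⁻⁴ / 93 = 2.5095 × 10⁻⁵ s⁻² ≈ 2.51 × 10⁻⁵ s⁻².

2.51 × 10⁻⁵ s⁻²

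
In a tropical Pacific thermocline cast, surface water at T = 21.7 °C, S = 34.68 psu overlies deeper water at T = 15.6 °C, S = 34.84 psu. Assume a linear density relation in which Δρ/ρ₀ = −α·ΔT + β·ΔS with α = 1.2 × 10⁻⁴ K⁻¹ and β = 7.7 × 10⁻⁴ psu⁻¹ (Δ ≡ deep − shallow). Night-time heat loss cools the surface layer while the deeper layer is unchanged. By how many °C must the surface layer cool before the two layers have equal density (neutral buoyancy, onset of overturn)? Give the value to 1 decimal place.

Neutral buoyancy requires Δρ = 0, i.e. −α(T_deep − T_surf′) + β(S_deep − S_surf) = 0.
T_surf′ = T_deep − (β/α)·ΔS = 15.6 − (7.7 × 10⁻⁴/1.2 × 10⁻⁴)·(+0.16) = 14.573 °C.
Cooling required: 21.7 − (14.573) = 7.127 °C.

7.1 °C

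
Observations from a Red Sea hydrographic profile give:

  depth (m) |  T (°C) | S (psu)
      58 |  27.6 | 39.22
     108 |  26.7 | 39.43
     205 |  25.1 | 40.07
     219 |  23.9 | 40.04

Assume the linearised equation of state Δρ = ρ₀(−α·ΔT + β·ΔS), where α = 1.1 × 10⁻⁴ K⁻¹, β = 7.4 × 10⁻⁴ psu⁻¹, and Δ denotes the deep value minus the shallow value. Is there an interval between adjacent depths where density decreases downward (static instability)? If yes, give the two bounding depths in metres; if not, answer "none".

none

Evaluate Δρ/ρ₀ = −αΔT + βΔS across each adjacent pair:
  58–108 m: −αΔT+βΔS = −(1.1 × 10⁻⁴)(-0.9)+(7.4 × 10⁻⁴)(+0.21) = 2.5 × 10⁻⁴ → stable
  108–205 m: −αΔT+βΔS = −(1.1 × 10⁻⁴)(-1.6)+(7.4 × 10⁻⁴)(+0.64) = 6.5 × 10⁻⁴ → stable
  205–219 m: −αΔT+βΔS = −(1.1 × 10⁻⁴)(-1.2)+(7.4 × 10⁻⁴)(-0.03) = 1.1 × 10⁻⁴ → stable
Every interval has Δρ > 0: the column is stably stratified throughout.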